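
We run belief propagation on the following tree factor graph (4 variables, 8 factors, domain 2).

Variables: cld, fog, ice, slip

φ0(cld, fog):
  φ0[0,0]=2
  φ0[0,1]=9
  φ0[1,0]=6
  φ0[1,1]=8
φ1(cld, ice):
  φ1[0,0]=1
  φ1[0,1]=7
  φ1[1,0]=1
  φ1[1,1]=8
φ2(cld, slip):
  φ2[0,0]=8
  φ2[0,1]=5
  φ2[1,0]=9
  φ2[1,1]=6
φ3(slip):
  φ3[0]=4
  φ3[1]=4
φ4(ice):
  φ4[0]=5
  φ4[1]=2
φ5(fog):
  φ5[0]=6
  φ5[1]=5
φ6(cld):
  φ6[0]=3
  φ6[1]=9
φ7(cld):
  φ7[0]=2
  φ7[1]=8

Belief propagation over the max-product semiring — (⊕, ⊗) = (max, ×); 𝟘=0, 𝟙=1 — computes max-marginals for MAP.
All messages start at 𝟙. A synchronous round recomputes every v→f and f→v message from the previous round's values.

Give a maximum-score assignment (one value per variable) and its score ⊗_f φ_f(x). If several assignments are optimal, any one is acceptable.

assignment: (cld=1, fog=1, ice=1, slip=0); score = 1658880

init: all messages = 𝟙 over 2 values
r1 m[φ0→cld] = [9, 8]
r1 m[φ0→fog] = [6, 9]
r1 m[φ1→cld] = [7, 8]
r1 m[φ1→ice] = [1, 8]
r1 m[φ2→cld] = [8, 9]
r1 m[φ2→slip] = [9, 6]
r1 m[φ3→slip] = [4, 4]
r1 m[φ4→ice] = [5, 2]
r1 m[φ5→fog] = [6, 5]
r1 m[φ6→cld] = [3, 9]
r1 m[φ7→cld] = [2, 8]
r1 m[cld→φ0] = [1, 1]
r1 m[cld→φ1] = [1, 1]
r1 m[cld→φ2] = [1, 1]
r1 m[cld→φ6] = [1, 1]
r1 m[cld→φ7] = [1, 1]
r1 m[fog→φ0] = [1, 1]
r1 m[fog→φ5] = [1, 1]
r1 m[ice→φ1] = [1, 1]
r1 m[ice→φ4] = [1, 1]
r1 m[slip→φ2] = [1, 1]
r1 m[slip→φ3] = [1, 1]
r2 m[φ0→cld] = [9, 8]
r2 m[φ0→fog] = [6, 9]
r2 m[φ1→cld] = [7, 8]
r2 m[φ1→ice] = [1, 8]
r2 m[φ2→cld] = [8, 9]
r2 m[φ2→slip] = [9, 6]
r2 m[φ3→slip] = [4, 4]
r2 m[φ4→ice] = [5, 2]
r2 m[φ5→fog] = [6, 5]
r2 m[φ6→cld] = [3, 9]
r2 m[φ7→cld] = [2, 8]
r2 m[cld→φ0] = [336, 5184]
r2 m[cld→φ1] = [432, 5184]
r2 m[cld→φ2] = [378, 4608]
r2 m[cld→φ6] = [1008, 4608]
r2 m[cld→φ7] = [1512, 5184]
r2 m[fog→φ0] = [6, 5]
r2 m[fog→φ5] = [6, 9]
r2 m[ice→φ1] = [5, 2]
r2 m[ice→φ4] = [1, 8]
r2 m[slip→φ2] = [4, 4]
r2 m[slip→φ3] = [9, 6]
r3 m[φ0→cld] = [45, 40]
r3 m[φ0→fog] = [31104, 41472]
r3 m[φ1→cld] = [14, 16]
r3 m[φ1→ice] = [5184, 41472]
r3 m[φ2→cld] = [32, 36]
r3 m[φ2→slip] = [41472, 27648]
r3 m[φ3→slip] = [4, 4]
r3 m[φ4→ice] = [5, 2]
r3 m[φ5→fog] = [6, 5]
r3 m[φ6→cld] = [3, 9]
r3 m[φ7→cld] = [2, 8]
r3 m[cld→φ0] = [336, 5184]
r3 m[cld→φ1] = [432, 5184]
r3 m[cld→φ2] = [378, 4608]
r3 m[cld→φ6] = [1008, 4608]
r3 m[cld→φ7] = [1512, 5184]
r3 m[fog→φ0] = [6, 5]
r3 m[fog→φ5] = [6, 9]
r3 m[ice→φ1] = [5, 2]
r3 m[ice→φ4] = [1, 8]
r3 m[slip→φ2] = [4, 4]
r3 m[slip→φ3] = [9, 6]
r4 m[φ0→cld] = [45, 40]
r4 m[φ0→fog] = [31104, 41472]
r4 m[φ1→cld] = [14, 16]
r4 m[φ1→ice] = [5184, 41472]
r4 m[φ2→cld] = [32, 36]
r4 m[φ2→slip] = [41472, 27648]
r4 m[φ3→slip] = [4, 4]
r4 m[φ4→ice] = [5, 2]
r4 m[φ5→fog] = [6, 5]
r4 m[φ6→cld] = [3, 9]
r4 m[φ7→cld] = [2, 8]
r4 m[cld→φ0] = [2688, 41472]
r4 m[cld→φ1] = [8640, 103680]
r4 m[cld→φ2] = [3780, 46080]
r4 m[cld→φ6] = [40320, 184320]
r4 m[cld→φ7] = [60480, 207360]
r4 m[fog→φ0] = [6, 5]
r4 m[fog→φ5] = [31104, 41472]
r4 m[ice→φ1] = [5, 2]
r4 m[ice→φ4] = [5184, 41472]
r4 m[slip→φ2] = [4, 4]
r4 m[slip→φ3] = [41472, 27648]
r5 m[φ0→cld] = [45, 40]
r5 m[φ0→fog] = [248832, 331776]
r5 m[φ1→cld] = [14, 16]
r5 m[φ1→ice] = [103680, 829440]
r5 m[φ2→cld] = [32, 36]
r5 m[φ2→slip] = [414720, 276480]
r5 m[φ3→slip] = [4, 4]
r5 m[φ4→ice] = [5, 2]
r5 m[φ5→fog] = [6, 5]
r5 m[φ6→cld] = [3, 9]
r5 m[φ7→cld] = [2, 8]
r5 m[cld→φ0] = [2688, 41472]
r5 m[cld→φ1] = [8640, 103680]
r5 m[cld→φ2] = [3780, 46080]
r5 m[cld→φ6] = [40320, 184320]
r5 m[cld→φ7] = [60480, 207360]
r5 m[fog→φ0] = [6, 5]
r5 m[fog→φ5] = [31104, 41472]
r5 m[ice→φ1] = [5, 2]
r5 m[ice→φ4] = [5184, 41472]
r5 m[slip→φ2] = [4, 4]
r5 m[slip→φ3] = [41472, 27648]
r6 m[φ0→cld] = [45, 40]
r6 m[φ0→fog] = [248832, 331776]
r6 m[φ1→cld] = [14, 16]
r6 m[φ1→ice] = [103680, 829440]
r6 m[φ2→cld] = [32, 36]
r6 m[φ2→slip] = [414720, 276480]
r6 m[φ3→slip] = [4, 4]
r6 m[φ4→ice] = [5, 2]
r6 m[φ5→fog] = [6, 5]
r6 m[φ6→cld] = [3, 9]
r6 m[φ7→cld] = [2, 8]
r6 m[cld→φ0] = [2688, 41472]
r6 m[cld→φ1] = [8640, 103680]
r6 m[cld→φ2] = [3780, 46080]
r6 m[cld→φ6] = [40320, 184320]
r6 m[cld→φ7] = [60480, 207360]
r6 m[fog→φ0] = [6, 5]
r6 m[fog→φ5] = [248832, 331776]
r6 m[ice→φ1] = [5, 2]
r6 m[ice→φ4] = [103680, 829440]
r6 m[slip→φ2] = [4, 4]
r6 m[slip→φ3] = [414720, 276480]
r7 m[φ0→cld] = [45, 40]
r7 m[φ0→fog] = [248832, 331776]
r7 m[φ1→cld] = [14, 16]
r7 m[φ1→ice] = [103680, 829440]
r7 m[φ2→cld] = [32, 36]
r7 m[φ2→slip] = [414720, 276480]
r7 m[φ3→slip] = [4, 4]
r7 m[φ4→ice] = [5, 2]
r7 m[φ5→fog] = [6, 5]
r7 m[φ6→cld] = [3, 9]
r7 m[φ7→cld] = [2, 8]
r7 m[cld→φ0] = [2688, 41472]
r7 m[cld→φ1] = [8640, 103680]
r7 m[cld→φ2] = [3780, 46080]
r7 m[cld→φ6] = [40320, 184320]
r7 m[cld→φ7] = [60480, 207360]
r7 m[fog→φ0] = [6, 5]
r7 m[fog→φ5] = [248832, 331776]
r7 m[ice→φ1] = [5, 2]
r7 m[ice→φ4] = [103680, 829440]
r7 m[slip→φ2] = [4, 4]
r7 m[slip→φ3] = [414720, 276480]
fixed point reached at round 7
traceback from cld: (cld=1, fog=1, ice=1, slip=0), score=1658880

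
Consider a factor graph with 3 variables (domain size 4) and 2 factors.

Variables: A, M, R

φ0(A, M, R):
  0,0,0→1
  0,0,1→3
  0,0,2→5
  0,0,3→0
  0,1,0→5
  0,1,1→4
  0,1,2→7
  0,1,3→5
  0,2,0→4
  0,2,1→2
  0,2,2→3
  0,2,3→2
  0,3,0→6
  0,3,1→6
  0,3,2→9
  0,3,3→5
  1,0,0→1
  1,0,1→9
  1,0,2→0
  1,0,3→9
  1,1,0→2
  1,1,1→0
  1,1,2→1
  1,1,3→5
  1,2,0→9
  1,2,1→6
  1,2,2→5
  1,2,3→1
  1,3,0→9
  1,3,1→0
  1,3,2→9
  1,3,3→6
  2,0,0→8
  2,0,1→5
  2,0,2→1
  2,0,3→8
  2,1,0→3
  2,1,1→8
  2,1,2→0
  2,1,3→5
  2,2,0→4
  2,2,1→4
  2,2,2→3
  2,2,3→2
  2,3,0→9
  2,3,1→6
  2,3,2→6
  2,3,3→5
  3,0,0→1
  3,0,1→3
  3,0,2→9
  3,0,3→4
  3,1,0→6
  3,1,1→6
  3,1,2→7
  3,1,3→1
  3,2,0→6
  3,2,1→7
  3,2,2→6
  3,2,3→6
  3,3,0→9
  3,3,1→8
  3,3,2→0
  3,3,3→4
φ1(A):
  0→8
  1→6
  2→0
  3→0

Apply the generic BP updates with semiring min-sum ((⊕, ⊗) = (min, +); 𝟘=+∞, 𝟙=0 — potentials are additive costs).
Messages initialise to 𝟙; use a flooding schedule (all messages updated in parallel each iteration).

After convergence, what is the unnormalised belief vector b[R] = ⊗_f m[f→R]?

init: all messages = 𝟙 over 4 values
r1 m[φ0→A] = [0, 0, 0, 0]
r1 m[φ0→M] = [0, 0, 1, 0]
r1 m[φ0→R] = [1, 0, 0, 0]
r1 m[φ1→A] = [8, 6, 0, 0]
r1 m[A→φ0] = [0, 0, 0, 0]
r1 m[A→φ1] = [0, 0, 0, 0]
r1 m[M→φ0] = [0, 0, 0, 0]
r1 m[R→φ0] = [0, 0, 0, 0]
r2 m[φ0→A] = [0, 0, 0, 0]
r2 m[φ0→M] = [0, 0, 1, 0]
r2 m[φ0→R] = [1, 0, 0, 0]
r2 m[φ1→A] = [8, 6, 0, 0]
r2 m[A→φ0] = [8, 6, 0, 0]
r2 m[A→φ1] = [0, 0, 0, 0]
r2 m[M→φ0] = [0, 0, 0, 0]
r2 m[R→φ0] = [0, 0, 0, 0]
r3 m[φ0→A] = [0, 0, 0, 0]
r3 m[φ0→M] = [1, 0, 2, 0]
r3 m[φ0→R] = [1, 3, 0, 1]
r3 m[φ1→A] = [8, 6, 0, 0]
r3 m[A→φ0] = [8, 6, 0, 0]
r3 m[A→φ1] = [0, 0, 0, 0]
r3 m[M→φ0] = [0, 0, 0, 0]
r3 m[R→φ0] = [0, 0, 0, 0]
r4 m[φ0→A] = [0, 0, 0, 0]
r4 m[φ0→M] = [1, 0, 2, 0]
r4 m[φ0→R] = [1, 3, 0, 1]
r4 m[φ1→A] = [8, 6, 0, 0]
r4 m[A→φ0] = [8, 6, 0, 0]
r4 m[A→φ1] = [0, 0, 0, 0]
r4 m[M→φ0] = [0, 0, 0, 0]
r4 m[R→φ0] = [0, 0, 0, 0]
fixed point reached at round 4
b[R] = ⊗ incoming = [1, 3, 0, 1]

b[R] = [1, 3, 0, 1]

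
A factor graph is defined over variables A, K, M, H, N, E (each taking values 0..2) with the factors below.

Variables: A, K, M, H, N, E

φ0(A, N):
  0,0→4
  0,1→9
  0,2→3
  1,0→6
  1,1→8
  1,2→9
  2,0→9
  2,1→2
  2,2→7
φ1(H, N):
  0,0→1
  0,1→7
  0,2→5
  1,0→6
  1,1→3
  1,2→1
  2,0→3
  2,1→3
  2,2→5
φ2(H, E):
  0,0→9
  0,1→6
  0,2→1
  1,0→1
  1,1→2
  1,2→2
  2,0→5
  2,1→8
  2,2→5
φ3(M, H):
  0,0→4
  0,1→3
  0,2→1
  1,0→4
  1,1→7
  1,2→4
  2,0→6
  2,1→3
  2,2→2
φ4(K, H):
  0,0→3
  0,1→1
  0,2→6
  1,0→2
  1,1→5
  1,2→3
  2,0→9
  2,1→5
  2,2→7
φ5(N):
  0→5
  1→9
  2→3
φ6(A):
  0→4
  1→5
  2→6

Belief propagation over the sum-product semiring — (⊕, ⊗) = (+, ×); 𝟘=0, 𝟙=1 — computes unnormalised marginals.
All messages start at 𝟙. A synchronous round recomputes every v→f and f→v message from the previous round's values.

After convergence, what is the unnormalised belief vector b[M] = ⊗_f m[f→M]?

b[M] = [9225997, 15105961, 14142957]

init: all messages = 𝟙 over 3 values
r1 m[φ0→A] = [16, 23, 18]
r1 m[φ0→N] = [19, 19, 19]
r1 m[φ1→H] = [13, 10, 11]
r1 m[φ1→N] = [10, 13, 11]
r1 m[φ2→H] = [16, 5, 18]
r1 m[φ2→E] = [15, 16, 8]
r1 m[φ3→M] = [8, 15, 11]
r1 m[φ3→H] = [14, 13, 7]
r1 m[φ4→K] = [10, 10, 21]
r1 m[φ4→H] = [14, 11, 16]
r1 m[φ5→N] = [5, 9, 3]
r1 m[φ6→A] = [4, 5, 6]
r1 m[A→φ0] = [1, 1, 1]
r1 m[A→φ6] = [1, 1, 1]
r1 m[K→φ4] = [1, 1, 1]
r1 m[M→φ3] = [1, 1, 1]
r1 m[H→φ1] = [1, 1, 1]
r1 m[H→φ2] = [1, 1, 1]
r1 m[H→φ3] = [1, 1, 1]
r1 m[H→φ4] = [1, 1, 1]
r1 m[N→φ0] = [1, 1, 1]
r1 m[N→φ1] = [1, 1, 1]
r1 m[N→φ5] = [1, 1, 1]
r1 m[E→φ2] = [1, 1, 1]
r2 m[φ0→A] = [16, 23, 18]
r2 m[φ0→N] = [19, 19, 19]
r2 m[φ1→H] = [13, 10, 11]
r2 m[φ1→N] = [10, 13, 11]
r2 m[φ2→H] = [16, 5, 18]
r2 m[φ2→E] = [15, 16, 8]
r2 m[φ3→M] = [8, 15, 11]
r2 m[φ3→H] = [14, 13, 7]
r2 m[φ4→K] = [10, 10, 21]
r2 m[φ4→H] = [14, 11, 16]
r2 m[φ5→N] = [5, 9, 3]
r2 m[φ6→A] = [4, 5, 6]
r2 m[A→φ0] = [4, 5, 6]
r2 m[A→φ6] = [16, 23, 18]
r2 m[K→φ4] = [1, 1, 1]
r2 m[M→φ3] = [1, 1, 1]
r2 m[H→φ1] = [3136, 715, 2016]
r2 m[H→φ2] = [2548, 1430, 1232]
r2 m[H→φ3] = [2912, 550, 3168]
r2 m[H→φ4] = [2912, 650, 1386]
r2 m[N→φ0] = [50, 117, 33]
r2 m[N→φ1] = [95, 171, 57]
r2 m[N→φ5] = [190, 247, 209]
r2 m[E→φ2] = [1, 1, 1]
r3 m[φ0→A] = [1352, 1533, 915]
r3 m[φ0→N] = [100, 88, 99]
r3 m[φ1→H] = [1577, 1140, 1083]
r3 m[φ1→N] = [13474, 30145, 26475]
r3 m[φ2→H] = [16, 5, 18]
r3 m[φ2→E] = [30522, 28004, 11568]
r3 m[φ3→M] = [16466, 28170, 25458]
r3 m[φ3→H] = [14, 13, 7]
r3 m[φ4→K] = [17702, 13232, 39160]
r3 m[φ4→H] = [14, 11, 16]
r3 m[φ5→N] = [5, 9, 3]
r3 m[φ6→A] = [4, 5, 6]
r3 m[A→φ0] = [4, 5, 6]
r3 m[A→φ6] = [16, 23, 18]
r3 m[K→φ4] = [1, 1, 1]
r3 m[M→φ3] = [1, 1, 1]
r3 m[H→φ1] = [3136, 715, 2016]
r3 m[H→φ2] = [2548, 1430, 1232]
r3 m[H→φ3] = [2912, 550, 3168]
r3 m[H→φ4] = [2912, 650, 1386]
r3 m[N→φ0] = [50, 117, 33]
r3 m[N→φ1] = [95, 171, 57]
r3 m[N→φ5] = [190, 247, 209]
r3 m[E→φ2] = [1, 1, 1]
r4 m[φ0→A] = [1352, 1533, 915]
r4 m[φ0→N] = [100, 88, 99]
r4 m[φ1→H] = [1577, 1140, 1083]
r4 m[φ1→N] = [13474, 30145, 26475]
r4 m[φ2→H] = [16, 5, 18]
r4 m[φ2→E] = [30522, 28004, 11568]
r4 m[φ3→M] = [16466, 28170, 25458]
r4 m[φ3→H] = [14, 13, 7]
r4 m[φ4→K] = [17702, 13232, 39160]
r4 m[φ4→H] = [14, 11, 16]
r4 m[φ5→N] = [5, 9, 3]
r4 m[φ6→A] = [4, 5, 6]
r4 m[A→φ0] = [4, 5, 6]
r4 m[A→φ6] = [1352, 1533, 915]
r4 m[K→φ4] = [1, 1, 1]
r4 m[M→φ3] = [1, 1, 1]
r4 m[H→φ1] = [3136, 715, 2016]
r4 m[H→φ2] = [309092, 163020, 121296]
r4 m[H→φ3] = [353248, 62700, 311904]
r4 m[H→φ4] = [353248, 74100, 136458]
r4 m[N→φ0] = [67370, 271305, 79425]
r4 m[N→φ1] = [500, 792, 297]
r4 m[N→φ5] = [1347400, 2652760, 2621025]
r4 m[E→φ2] = [1, 1, 1]
r5 m[φ0→A] = [2949500, 3289485, 1704915]
r5 m[φ0→N] = [100, 88, 99]
r5 m[φ1→H] = [7529, 5673, 5361]
r5 m[φ1→N] = [13474, 30145, 26475]
r5 m[φ2→H] = [16, 5, 18]
r5 m[φ2→E] = [3551328, 3150960, 1241612]
r5 m[φ3→M] = [1912996, 3099508, 2931396]
r5 m[φ3→H] = [14, 13, 7]
r5 m[φ4→K] = [1952592, 1486370, 4504938]
r5 m[φ4→H] = [14, 11, 16]
r5 m[φ5→N] = [5, 9, 3]
r5 m[φ6→A] = [4, 5, 6]
r5 m[A→φ0] = [4, 5, 6]
r5 m[A→φ6] = [1352, 1533, 915]
r5 m[K→φ4] = [1, 1, 1]
r5 m[M→φ3] = [1, 1, 1]
r5 m[H→φ1] = [3136, 715, 2016]
r5 m[H→φ2] = [309092, 163020, 121296]
r5 m[H→φ3] = [353248, 62700, 311904]
r5 m[H→φ4] = [353248, 74100, 136458]
r5 m[N→φ0] = [67370, 271305, 79425]
r5 m[N→φ1] = [500, 792, 297]
r5 m[N→φ5] = [1347400, 2652760, 2621025]
r5 m[E→φ2] = [1, 1, 1]
r6 m[φ0→A] = [2949500, 3289485, 1704915]
r6 m[φ0→N] = [100, 88, 99]
r6 m[φ1→H] = [7529, 5673, 5361]
r6 m[φ1→N] = [13474, 30145, 26475]
r6 m[φ2→H] = [16, 5, 18]
r6 m[φ2→E] = [3551328, 3150960, 1241612]
r6 m[φ3→M] = [1912996, 3099508, 2931396]
r6 m[φ3→H] = [14, 13, 7]
r6 m[φ4→K] = [1952592, 1486370, 4504938]
r6 m[φ4→H] = [14, 11, 16]
r6 m[φ5→N] = [5, 9, 3]
r6 m[φ6→A] = [4, 5, 6]
r6 m[A→φ0] = [4, 5, 6]
r6 m[A→φ6] = [2949500, 3289485, 1704915]
r6 m[K→φ4] = [1, 1, 1]
r6 m[M→φ3] = [1, 1, 1]
r6 m[H→φ1] = [3136, 715, 2016]
r6 m[H→φ2] = [1475684, 811239, 600432]
r6 m[H→φ3] = [1686496, 312015, 1543968]
r6 m[H→φ4] = [1686496, 368745, 675486]
r6 m[N→φ0] = [67370, 271305, 79425]
r6 m[N→φ1] = [500, 792, 297]
r6 m[N→φ5] = [1347400, 2652760, 2621025]
r6 m[E→φ2] = [1, 1, 1]
r7 m[φ0→A] = [2949500, 3289485, 1704915]
r7 m[φ0→N] = [100, 88, 99]
r7 m[φ1→H] = [7529, 5673, 5361]
r7 m[φ1→N] = [13474, 30145, 26475]
r7 m[φ2→H] = [16, 5, 18]
r7 m[φ2→E] = [17094555, 15280038, 6100322]
r7 m[φ3→M] = [9225997, 15105961, 14142957]
r7 m[φ3→H] = [14, 13, 7]
r7 m[φ4→K] = [9481149, 7243175, 21750591]
r7 m[φ4→H] = [14, 11, 16]
r7 m[φ5→N] = [5, 9, 3]
r7 m[φ6→A] = [4, 5, 6]
r7 m[A→φ0] = [4, 5, 6]
r7 m[A→φ6] = [2949500, 3289485, 1704915]
r7 m[K→φ4] = [1, 1, 1]
r7 m[M→φ3] = [1, 1, 1]
r7 m[H→φ1] = [3136, 715, 2016]
r7 m[H→φ2] = [1475684, 811239, 600432]
r7 m[H→φ3] = [1686496, 312015, 1543968]
r7 m[H→φ4] = [1686496, 368745, 675486]
r7 m[N→φ0] = [67370, 271305, 79425]
r7 m[N→φ1] = [500, 792, 297]
r7 m[N→φ5] = [1347400, 2652760, 2621025]
r7 m[E→φ2] = [1, 1, 1]
r8 m[φ0→A] = [2949500, 3289485, 1704915]
r8 m[φ0→N] = [100, 88, 99]
r8 m[φ1→H] = [7529, 5673, 5361]
r8 m[φ1→N] = [13474, 30145, 26475]
r8 m[φ2→H] = [16, 5, 18]
r8 m[φ2→E] = [17094555, 15280038, 6100322]
r8 m[φ3→M] = [9225997, 15105961, 14142957]
r8 m[φ3→H] = [14, 13, 7]
r8 m[φ4→K] = [9481149, 7243175, 21750591]
r8 m[φ4→H] = [14, 11, 16]
r8 m[φ5→N] = [5, 9, 3]
r8 m[φ6→A] = [4, 5, 6]
r8 m[A→φ0] = [4, 5, 6]
r8 m[A→φ6] = [2949500, 3289485, 1704915]
r8 m[K→φ4] = [1, 1, 1]
r8 m[M→φ3] = [1, 1, 1]
r8 m[H→φ1] = [3136, 715, 2016]
r8 m[H→φ2] = [1475684, 811239, 600432]
r8 m[H→φ3] = [1686496, 312015, 1543968]
r8 m[H→φ4] = [1686496, 368745, 675486]
r8 m[N→φ0] = [67370, 271305, 79425]
r8 m[N→φ1] = [500, 792, 297]
r8 m[N→φ5] = [1347400, 2652760, 2621025]
r8 m[E→φ2] = [1, 1, 1]
fixed point reached at round 8
b[M] = ⊗ incoming = [9225997, 15105961, 14142957]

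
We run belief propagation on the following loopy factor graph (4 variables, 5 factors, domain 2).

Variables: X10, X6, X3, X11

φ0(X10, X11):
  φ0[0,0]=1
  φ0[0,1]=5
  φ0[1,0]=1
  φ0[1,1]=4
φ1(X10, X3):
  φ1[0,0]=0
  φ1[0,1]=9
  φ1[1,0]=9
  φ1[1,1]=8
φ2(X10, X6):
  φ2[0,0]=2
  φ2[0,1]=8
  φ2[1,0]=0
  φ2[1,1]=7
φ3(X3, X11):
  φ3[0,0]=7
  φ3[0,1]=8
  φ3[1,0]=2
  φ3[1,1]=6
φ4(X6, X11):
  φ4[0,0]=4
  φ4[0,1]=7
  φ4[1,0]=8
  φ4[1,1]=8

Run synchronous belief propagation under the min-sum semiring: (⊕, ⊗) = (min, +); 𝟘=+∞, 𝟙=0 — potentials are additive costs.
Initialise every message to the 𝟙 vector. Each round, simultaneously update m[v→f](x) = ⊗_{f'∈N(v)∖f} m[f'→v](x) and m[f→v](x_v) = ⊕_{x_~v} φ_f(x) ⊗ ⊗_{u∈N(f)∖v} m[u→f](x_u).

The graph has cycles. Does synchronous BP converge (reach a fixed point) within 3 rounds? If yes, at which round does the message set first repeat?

init: all messages = 𝟙 over 2 values
r1 m[φ0→X10] = [1, 1]
r1 m[φ0→X11] = [1, 4]
r1 m[φ1→X10] = [0, 8]
r1 m[φ1→X3] = [0, 8]
r1 m[φ2→X10] = [2, 0]
r1 m[φ2→X6] = [0, 7]
r1 m[φ3→X3] = [7, 2]
r1 m[φ3→X11] = [2, 6]
r1 m[φ4→X6] = [4, 8]
r1 m[φ4→X11] = [4, 7]
r1 m[X10→φ0] = [0, 0]
r1 m[X10→φ1] = [0, 0]
r1 m[X10→φ2] = [0, 0]
r1 m[X6→φ2] = [0, 0]
r1 m[X6→φ4] = [0, 0]
r1 m[X3→φ1] = [0, 0]
r1 m[X3→φ3] = [0, 0]
r1 m[X11→φ0] = [0, 0]
r1 m[X11→φ3] = [0, 0]
r1 m[X11→φ4] = [0, 0]
r2 m[φ0→X10] = [1, 1]
r2 m[φ0→X11] = [1, 4]
r2 m[φ1→X10] = [0, 8]
r2 m[φ1→X3] = [0, 8]
r2 m[φ2→X10] = [2, 0]
r2 m[φ2→X6] = [0, 7]
r2 m[φ3→X3] = [7, 2]
r2 m[φ3→X11] = [2, 6]
r2 m[φ4→X6] = [4, 8]
r2 m[φ4→X11] = [4, 7]
r2 m[X10→φ0] = [2, 8]
r2 m[X10→φ1] = [3, 1]
r2 m[X10→φ2] = [1, 9]
r2 m[X6→φ2] = [4, 8]
r2 m[X6→φ4] = [0, 7]
r2 m[X3→φ1] = [7, 2]
r2 m[X3→φ3] = [0, 8]
r2 m[X11→φ0] = [6, 13]
r2 m[X11→φ3] = [5, 11]
r2 m[X11→φ4] = [3, 10]
r3 m[φ0→X10] = [7, 7]
r3 m[φ0→X11] = [3, 7]
r3 m[φ1→X10] = [7, 10]
r3 m[φ1→X3] = [3, 9]
r3 m[φ2→X10] = [6, 4]
r3 m[φ2→X6] = [3, 9]
r3 m[φ3→X3] = [12, 7]
r3 m[φ3→X11] = [7, 8]
r3 m[φ4→X6] = [7, 11]
r3 m[φ4→X11] = [4, 7]
r3 m[X10→φ0] = [2, 8]
r3 m[X10→φ1] = [3, 1]
r3 m[X10→φ2] = [1, 9]
r3 m[X6→φ2] = [4, 8]
r3 m[X6→φ4] = [0, 7]
r3 m[X3→φ1] = [7, 2]
r3 m[X3→φ3] = [0, 8]
r3 m[X11→φ0] = [6, 13]
r3 m[X11→φ3] = [5, 11]
r3 m[X11→φ4] = [3, 10]
no fixed point within 3 rounds

NOT CONVERGED within 3 rounds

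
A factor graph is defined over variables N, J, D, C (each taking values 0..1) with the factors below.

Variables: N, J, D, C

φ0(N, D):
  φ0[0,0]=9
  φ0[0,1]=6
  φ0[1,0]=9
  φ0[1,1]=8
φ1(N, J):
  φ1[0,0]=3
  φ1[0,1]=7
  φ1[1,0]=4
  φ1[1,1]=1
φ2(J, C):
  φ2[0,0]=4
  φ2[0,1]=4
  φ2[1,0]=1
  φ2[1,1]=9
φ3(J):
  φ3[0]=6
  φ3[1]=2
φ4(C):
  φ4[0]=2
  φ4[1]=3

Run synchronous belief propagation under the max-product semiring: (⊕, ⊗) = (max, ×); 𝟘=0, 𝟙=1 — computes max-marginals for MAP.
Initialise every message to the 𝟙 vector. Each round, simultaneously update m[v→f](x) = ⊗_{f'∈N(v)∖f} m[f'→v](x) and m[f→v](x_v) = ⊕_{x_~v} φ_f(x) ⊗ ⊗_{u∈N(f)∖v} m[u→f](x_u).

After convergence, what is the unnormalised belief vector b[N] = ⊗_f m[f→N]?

b[N] = [3402, 2592]

init: all messages = 𝟙 over 2 values
r1 m[φ0→N] = [9, 9]
r1 m[φ0→D] = [9, 8]
r1 m[φ1→N] = [7, 4]
r1 m[φ1→J] = [4, 7]
r1 m[φ2→J] = [4, 9]
r1 m[φ2→C] = [4, 9]
r1 m[φ3→J] = [6, 2]
r1 m[φ4→C] = [2, 3]
r1 m[N→φ0] = [1, 1]
r1 m[N→φ1] = [1, 1]
r1 m[J→φ1] = [1, 1]
r1 m[J→φ2] = [1, 1]
r1 m[J→φ3] = [1, 1]
r1 m[D→φ0] = [1, 1]
r1 m[C→φ2] = [1, 1]
r1 m[C→φ4] = [1, 1]
r2 m[φ0→N] = [9, 9]
r2 m[φ0→D] = [9, 8]
r2 m[φ1→N] = [7, 4]
r2 m[φ1→J] = [4, 7]
r2 m[φ2→J] = [4, 9]
r2 m[φ2→C] = [4, 9]
r2 m[φ3→J] = [6, 2]
r2 m[φ4→C] = [2, 3]
r2 m[N→φ0] = [7, 4]
r2 m[N→φ1] = [9, 9]
r2 m[J→φ1] = [24, 18]
r2 m[J→φ2] = [24, 14]
r2 m[J→φ3] = [16, 63]
r2 m[D→φ0] = [1, 1]
r2 m[C→φ2] = [2, 3]
r2 m[C→φ4] = [4, 9]
r3 m[φ0→N] = [9, 9]
r3 m[φ0→D] = [63, 42]
r3 m[φ1→N] = [126, 96]
r3 m[φ1→J] = [36, 63]
r3 m[φ2→J] = [12, 27]
r3 m[φ2→C] = [96, 126]
r3 m[φ3→J] = [6, 2]
r3 m[φ4→C] = [2, 3]
r3 m[N→φ0] = [7, 4]
r3 m[N→φ1] = [9, 9]
r3 m[J→φ1] = [24, 18]
r3 m[J→φ2] = [24, 14]
r3 m[J→φ3] = [16, 63]
r3 m[D→φ0] = [1, 1]
r3 m[C→φ2] = [2, 3]
r3 m[C→φ4] = [4, 9]
r4 m[φ0→N] = [9, 9]
r4 m[φ0→D] = [63, 42]
r4 m[φ1→N] = [126, 96]
r4 m[φ1→J] = [36, 63]
r4 m[φ2→J] = [12, 27]
r4 m[φ2→C] = [96, 126]
r4 m[φ3→J] = [6, 2]
r4 m[φ4→C] = [2, 3]
r4 m[N→φ0] = [126, 96]
r4 m[N→φ1] = [9, 9]
r4 m[J→φ1] = [72, 54]
r4 m[J→φ2] = [216, 126]
r4 m[J→φ3] = [432, 1701]
r4 m[D→φ0] = [1, 1]
r4 m[C→φ2] = [2, 3]
r4 m[C→φ4] = [96, 126]
r5 m[φ0→N] = [9, 9]
r5 m[φ0→D] = [1134, 768]
r5 m[φ1→N] = [378, 288]
r5 m[φ1→J] = [36, 63]
r5 m[φ2→J] = [12, 27]
r5 m[φ2→C] = [864, 1134]
r5 m[φ3→J] = [6, 2]
r5 m[φ4→C] = [2, 3]
r5 m[N→φ0] = [126, 96]
r5 m[N→φ1] = [9, 9]
r5 m[J→φ1] = [72, 54]
r5 m[J→φ2] = [216, 126]
r5 m[J→φ3] = [432, 1701]
r5 m[D→φ0] = [1, 1]
r5 m[C→φ2] = [2, 3]
r5 m[C→φ4] = [96, 126]
r6 m[φ0→N] = [9, 9]
r6 m[φ0→D] = [1134, 768]
r6 m[φ1→N] = [378, 288]
r6 m[φ1→J] = [36, 63]
r6 m[φ2→J] = [12, 27]
r6 m[φ2→C] = [864, 1134]
r6 m[φ3→J] = [6, 2]
r6 m[φ4→C] = [2, 3]
r6 m[N→φ0] = [378, 288]
r6 m[N→φ1] = [9, 9]
r6 m[J→φ1] = [72, 54]
r6 m[J→φ2] = [216, 126]
r6 m[J→φ3] = [432, 1701]
r6 m[D→φ0] = [1, 1]
r6 m[C→φ2] = [2, 3]
r6 m[C→φ4] = [864, 1134]
r7 m[φ0→N] = [9, 9]
r7 m[φ0→D] = [3402, 2304]
r7 m[φ1→N] = [378, 288]
r7 m[φ1→J] = [36, 63]
r7 m[φ2→J] = [12, 27]
r7 m[φ2→C] = [864, 1134]
r7 m[φ3→J] = [6, 2]
r7 m[φ4→C] = [2, 3]
r7 m[N→φ0] = [378, 288]
r7 m[N→φ1] = [9, 9]
r7 m[J→φ1] = [72, 54]
r7 m[J→φ2] = [216, 126]
r7 m[J→φ3] = [432, 1701]
r7 m[D→φ0] = [1, 1]
r7 m[C→φ2] = [2, 3]
r7 m[C→φ4] = [864, 1134]
r8 m[φ0→N] = [9, 9]
r8 m[φ0→D] = [3402, 2304]
r8 m[φ1→N] = [378, 288]
r8 m[φ1→J] = [36, 63]
r8 m[φ2→J] = [12, 27]
r8 m[φ2→C] = [864, 1134]
r8 m[φ3→J] = [6, 2]
r8 m[φ4→C] = [2, 3]
r8 m[N→φ0] = [378, 288]
r8 m[N→φ1] = [9, 9]
r8 m[J→φ1] = [72, 54]
r8 m[J→φ2] = [216, 126]
r8 m[J→φ3] = [432, 1701]
r8 m[D→φ0] = [1, 1]
r8 m[C→φ2] = [2, 3]
r8 m[C→φ4] = [864, 1134]
fixed point reached at round 8
b[N] = ⊗ incoming = [3402, 2592]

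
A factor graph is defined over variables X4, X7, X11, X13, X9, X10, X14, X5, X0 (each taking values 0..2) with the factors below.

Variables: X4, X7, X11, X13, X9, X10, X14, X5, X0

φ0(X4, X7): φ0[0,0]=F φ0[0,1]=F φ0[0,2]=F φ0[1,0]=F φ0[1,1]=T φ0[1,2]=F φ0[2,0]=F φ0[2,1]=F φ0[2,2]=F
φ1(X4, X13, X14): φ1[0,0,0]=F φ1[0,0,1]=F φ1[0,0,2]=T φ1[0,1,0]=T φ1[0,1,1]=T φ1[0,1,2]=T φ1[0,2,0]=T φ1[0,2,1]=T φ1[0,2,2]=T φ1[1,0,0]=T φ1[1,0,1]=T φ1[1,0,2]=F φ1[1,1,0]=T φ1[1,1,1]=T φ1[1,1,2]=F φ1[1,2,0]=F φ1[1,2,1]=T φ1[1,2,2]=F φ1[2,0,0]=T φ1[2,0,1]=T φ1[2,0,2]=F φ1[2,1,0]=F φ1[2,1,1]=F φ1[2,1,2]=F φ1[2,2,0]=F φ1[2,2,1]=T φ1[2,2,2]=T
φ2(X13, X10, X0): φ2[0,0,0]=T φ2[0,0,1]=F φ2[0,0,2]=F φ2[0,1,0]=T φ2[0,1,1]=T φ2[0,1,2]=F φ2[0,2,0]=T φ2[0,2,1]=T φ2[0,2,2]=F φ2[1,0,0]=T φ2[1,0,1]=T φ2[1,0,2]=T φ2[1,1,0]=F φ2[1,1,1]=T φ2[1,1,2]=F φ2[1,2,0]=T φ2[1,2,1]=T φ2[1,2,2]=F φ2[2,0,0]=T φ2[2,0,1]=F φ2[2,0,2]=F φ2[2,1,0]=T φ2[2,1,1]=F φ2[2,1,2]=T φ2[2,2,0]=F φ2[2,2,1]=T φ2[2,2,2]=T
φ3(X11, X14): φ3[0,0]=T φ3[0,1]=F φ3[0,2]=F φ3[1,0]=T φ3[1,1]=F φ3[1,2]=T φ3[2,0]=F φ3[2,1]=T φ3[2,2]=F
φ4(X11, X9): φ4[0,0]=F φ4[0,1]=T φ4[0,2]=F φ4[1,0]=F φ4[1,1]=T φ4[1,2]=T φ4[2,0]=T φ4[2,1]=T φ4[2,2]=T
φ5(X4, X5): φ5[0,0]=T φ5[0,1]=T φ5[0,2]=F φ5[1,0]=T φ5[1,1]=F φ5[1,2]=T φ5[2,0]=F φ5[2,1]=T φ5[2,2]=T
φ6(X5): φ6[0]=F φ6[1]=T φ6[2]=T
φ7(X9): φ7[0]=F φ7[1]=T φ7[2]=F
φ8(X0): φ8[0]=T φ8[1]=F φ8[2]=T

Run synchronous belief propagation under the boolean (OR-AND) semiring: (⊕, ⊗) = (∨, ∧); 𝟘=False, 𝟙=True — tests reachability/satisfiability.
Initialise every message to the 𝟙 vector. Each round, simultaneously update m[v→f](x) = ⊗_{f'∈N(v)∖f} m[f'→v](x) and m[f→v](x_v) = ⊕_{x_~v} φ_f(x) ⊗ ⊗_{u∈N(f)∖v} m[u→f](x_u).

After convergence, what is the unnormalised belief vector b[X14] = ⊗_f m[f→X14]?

b[X14] = [T, T, F]

init: all messages = 𝟙 over 3 values
r1 m[φ0→X4] = [F, T, F]
r1 m[φ0→X7] = [F, T, F]
r1 m[φ1→X4] = [T, T, T]
r1 m[φ1→X13] = [T, T, T]
r1 m[φ1→X14] = [T, T, T]
r1 m[φ2→X13] = [T, T, T]
r1 m[φ2→X10] = [T, T, T]
r1 m[φ2→X0] = [T, T, T]
r1 m[φ3→X11] = [T, T, T]
r1 m[φ3→X14] = [T, T, T]
r1 m[φ4→X11] = [T, T, T]
r1 m[φ4→X9] = [T, T, T]
r1 m[φ5→X4] = [T, T, T]
r1 m[φ5→X5] = [T, T, T]
r1 m[φ6→X5] = [F, T, T]
r1 m[φ7→X9] = [F, T, F]
r1 m[φ8→X0] = [T, F, T]
r1 m[X4→φ0] = [T, T, T]
r1 m[X4→φ1] = [T, T, T]
r1 m[X4→φ5] = [T, T, T]
r1 m[X7→φ0] = [T, T, T]
r1 m[X11→φ3] = [T, T, T]
r1 m[X11→φ4] = [T, T, T]
r1 m[X13→φ1] = [T, T, T]
r1 m[X13→φ2] = [T, T, T]
r1 m[X9→φ4] = [T, T, T]
r1 m[X9→φ7] = [T, T, T]
r1 m[X10→φ2] = [T, T, T]
r1 m[X14→φ1] = [T, T, T]
r1 m[X14→φ3] = [T, T, T]
r1 m[X5→φ5] = [T, T, T]
r1 m[X5→φ6] = [T, T, T]
r1 m[X0→φ2] = [T, T, T]
r1 m[X0→φ8] = [T, T, T]
r2 m[φ0→X4] = [F, T, F]
r2 m[φ0→X7] = [F, T, F]
r2 m[φ1→X4] = [T, T, T]
r2 m[φ1→X13] = [T, T, T]
r2 m[φ1→X14] = [T, T, T]
r2 m[φ2→X13] = [T, T, T]
r2 m[φ2→X10] = [T, T, T]
r2 m[φ2→X0] = [T, T, T]
r2 m[φ3→X11] = [T, T, T]
r2 m[φ3→X14] = [T, T, T]
r2 m[φ4→X11] = [T, T, T]
r2 m[φ4→X9] = [T, T, T]
r2 m[φ5→X4] = [T, T, T]
r2 m[φ5→X5] = [T, T, T]
r2 m[φ6→X5] = [F, T, T]
r2 m[φ7→X9] = [F, T, F]
r2 m[φ8→X0] = [T, F, T]
r2 m[X4→φ0] = [T, T, T]
r2 m[X4→φ1] = [F, T, F]
r2 m[X4→φ5] = [F, T, F]
r2 m[X7→φ0] = [T, T, T]
r2 m[X11→φ3] = [T, T, T]
r2 m[X11→φ4] = [T, T, T]
r2 m[X13→φ1] = [T, T, T]
r2 m[X13→φ2] = [T, T, T]
r2 m[X9→φ4] = [F, T, F]
r2 m[X9→φ7] = [T, T, T]
r2 m[X10→φ2] = [T, T, T]
r2 m[X14→φ1] = [T, T, T]
r2 m[X14→φ3] = [T, T, T]
r2 m[X5→φ5] = [F, T, T]
r2 m[X5→φ6] = [T, T, T]
r2 m[X0→φ2] = [T, F, T]
r2 m[X0→φ8] = [T, T, T]
r3 m[φ0→X4] = [F, T, F]
r3 m[φ0→X7] = [F, T, F]
r3 m[φ1→X4] = [T, T, T]
r3 m[φ1→X13] = [T, T, T]
r3 m[φ1→X14] = [T, T, F]
r3 m[φ2→X13] = [T, T, T]
r3 m[φ2→X10] = [T, T, T]
r3 m[φ2→X0] = [T, T, T]
r3 m[φ3→X11] = [T, T, T]
r3 m[φ3→X14] = [T, T, T]
r3 m[φ4→X11] = [T, T, T]
r3 m[φ4→X9] = [T, T, T]
r3 m[φ5→X4] = [T, T, T]
r3 m[φ5→X5] = [T, F, T]
r3 m[φ6→X5] = [F, T, T]
r3 m[φ7→X9] = [F, T, F]
r3 m[φ8→X0] = [T, F, T]
r3 m[X4→φ0] = [T, T, T]
r3 m[X4→φ1] = [F, T, F]
r3 m[X4→φ5] = [F, T, F]
r3 m[X7→φ0] = [T, T, T]
r3 m[X11→φ3] = [T, T, T]
r3 m[X11→φ4] = [T, T, T]
r3 m[X13→φ1] = [T, T, T]
r3 m[X13→φ2] = [T, T, T]
r3 m[X9→φ4] = [F, T, F]
r3 m[X9→φ7] = [T, T, T]
r3 m[X10→φ2] = [T, T, T]
r3 m[X14→φ1] = [T, T, T]
r3 m[X14→φ3] = [T, T, T]
r3 m[X5→φ5] = [F, T, T]
r3 m[X5→φ6] = [T, T, T]
r3 m[X0→φ2] = [T, F, T]
r3 m[X0→φ8] = [T, T, T]
r4 m[φ0→X4] = [F, T, F]
r4 m[φ0→X7] = [F, T, F]
r4 m[φ1→X4] = [T, T, T]
r4 m[φ1→X13] = [T, T, T]
r4 m[φ1→X14] = [T, T, F]
r4 m[φ2→X13] = [T, T, T]
r4 m[φ2→X10] = [T, T, T]
r4 m[φ2→X0] = [T, T, T]
r4 m[φ3→X11] = [T, T, T]
r4 m[φ3→X14] = [T, T, T]
r4 m[φ4→X11] = [T, T, T]
r4 m[φ4→X9] = [T, T, T]
r4 m[φ5→X4] = [T, T, T]
r4 m[φ5→X5] = [T, F, T]
r4 m[φ6→X5] = [F, T, T]
r4 m[φ7→X9] = [F, T, F]
r4 m[φ8→X0] = [T, F, T]
r4 m[X4→φ0] = [T, T, T]
r4 m[X4→φ1] = [F, T, F]
r4 m[X4→φ5] = [F, T, F]
r4 m[X7→φ0] = [T, T, T]
r4 m[X11→φ3] = [T, T, T]
r4 m[X11→φ4] = [T, T, T]
r4 m[X13→φ1] = [T, T, T]
r4 m[X13→φ2] = [T, T, T]
r4 m[X9→φ4] = [F, T, F]
r4 m[X9→φ7] = [T, T, T]
r4 m[X10→φ2] = [T, T, T]
r4 m[X14→φ1] = [T, T, T]
r4 m[X14→φ3] = [T, T, F]
r4 m[X5→φ5] = [F, T, T]
r4 m[X5→φ6] = [T, F, T]
r4 m[X0→φ2] = [T, F, T]
r4 m[X0→φ8] = [T, T, T]
r5 m[φ0→X4] = [F, T, F]
r5 m[φ0→X7] = [F, T, F]
r5 m[φ1→X4] = [T, T, T]
r5 m[φ1→X13] = [T, T, T]
r5 m[φ1→X14] = [T, T, F]
r5 m[φ2→X13] = [T, T, T]
r5 m[φ2→X10] = [T, T, T]
r5 m[φ2→X0] = [T, T, T]
r5 m[φ3→X11] = [T, T, T]
r5 m[φ3→X14] = [T, T, T]
r5 m[φ4→X11] = [T, T, T]
r5 m[φ4→X9] = [T, T, T]
r5 m[φ5→X4] = [T, T, T]
r5 m[φ5→X5] = [T, F, T]
r5 m[φ6→X5] = [F, T, T]
r5 m[φ7→X9] = [F, T, F]
r5 m[φ8→X0] = [T, F, T]
r5 m[X4→φ0] = [T, T, T]
r5 m[X4→φ1] = [F, T, F]
r5 m[X4→φ5] = [F, T, F]
r5 m[X7→φ0] = [T, T, T]
r5 m[X11→φ3] = [T, T, T]
r5 m[X11→φ4] = [T, T, T]
r5 m[X13→φ1] = [T, T, T]
r5 m[X13→φ2] = [T, T, T]
r5 m[X9→φ4] = [F, T, F]
r5 m[X9→φ7] = [T, T, T]
r5 m[X10→φ2] = [T, T, T]
r5 m[X14→φ1] = [T, T, T]
r5 m[X14→φ3] = [T, T, F]
r5 m[X5→φ5] = [F, T, T]
r5 m[X5→φ6] = [T, F, T]
r5 m[X0→φ2] = [T, F, T]
r5 m[X0→φ8] = [T, T, T]
fixed point reached at round 5
b[X14] = ⊗ incoming = [T, T, F]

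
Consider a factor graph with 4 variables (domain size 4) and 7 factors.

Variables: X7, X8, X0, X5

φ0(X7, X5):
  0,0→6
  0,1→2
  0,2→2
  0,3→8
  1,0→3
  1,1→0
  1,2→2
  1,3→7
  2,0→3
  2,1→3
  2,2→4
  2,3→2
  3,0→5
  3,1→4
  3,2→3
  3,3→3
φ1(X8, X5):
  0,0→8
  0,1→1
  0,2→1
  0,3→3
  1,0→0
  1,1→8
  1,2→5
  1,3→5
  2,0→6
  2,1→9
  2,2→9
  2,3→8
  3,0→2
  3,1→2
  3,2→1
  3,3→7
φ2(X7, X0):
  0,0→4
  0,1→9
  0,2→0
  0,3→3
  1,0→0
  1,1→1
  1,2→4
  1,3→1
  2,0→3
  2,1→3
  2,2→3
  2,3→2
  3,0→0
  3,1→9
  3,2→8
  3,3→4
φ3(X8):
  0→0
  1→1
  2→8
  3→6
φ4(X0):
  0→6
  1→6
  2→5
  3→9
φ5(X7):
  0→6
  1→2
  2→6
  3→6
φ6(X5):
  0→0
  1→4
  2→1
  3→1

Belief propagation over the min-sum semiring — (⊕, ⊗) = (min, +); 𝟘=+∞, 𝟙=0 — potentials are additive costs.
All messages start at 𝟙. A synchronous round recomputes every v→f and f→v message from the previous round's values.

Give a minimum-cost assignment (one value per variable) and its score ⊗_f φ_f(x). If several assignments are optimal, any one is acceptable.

assignment: (X7=1, X8=1, X0=0, X5=0); score = 12

init: all messages = 𝟙 over 4 values
r1 m[φ0→X7] = [2, 0, 2, 3]
r1 m[φ0→X5] = [3, 0, 2, 2]
r1 m[φ1→X8] = [1, 0, 6, 1]
r1 m[φ1→X5] = [0, 1, 1, 3]
r1 m[φ2→X7] = [0, 0, 2, 0]
r1 m[φ2→X0] = [0, 1, 0, 1]
r1 m[φ3→X8] = [0, 1, 8, 6]
r1 m[φ4→X0] = [6, 6, 5, 9]
r1 m[φ5→X7] = [6, 2, 6, 6]
r1 m[φ6→X5] = [0, 4, 1, 1]
r1 m[X7→φ0] = [0, 0, 0, 0]
r1 m[X7→φ2] = [0, 0, 0, 0]
r1 m[X7→φ5] = [0, 0, 0, 0]
r1 m[X8→φ1] = [0, 0, 0, 0]
r1 m[X8→φ3] = [0, 0, 0, 0]
r1 m[X0→φ2] = [0, 0, 0, 0]
r1 m[X0→φ4] = [0, 0, 0, 0]
r1 m[X5→φ0] = [0, 0, 0, 0]
r1 m[X5→φ1] = [0, 0, 0, 0]
r1 m[X5→φ6] = [0, 0, 0, 0]
r2 m[φ0→X7] = [2, 0, 2, 3]
r2 m[φ0→X5] = [3, 0, 2, 2]
r2 m[φ1→X8] = [1, 0, 6, 1]
r2 m[φ1→X5] = [0, 1, 1, 3]
r2 m[φ2→X7] = [0, 0, 2, 0]
r2 m[φ2→X0] = [0, 1, 0, 1]
r2 m[φ3→X8] = [0, 1, 8, 6]
r2 m[φ4→X0] = [6, 6, 5, 9]
r2 m[φ5→X7] = [6, 2, 6, 6]
r2 m[φ6→X5] = [0, 4, 1, 1]
r2 m[X7→φ0] = [6, 2, 8, 6]
r2 m[X7→φ2] = [8, 2, 8, 9]
r2 m[X7→φ5] = [2, 0, 4, 3]
r2 m[X8→φ1] = [0, 1, 8, 6]
r2 m[X8→φ3] = [1, 0, 6, 1]
r2 m[X0→φ2] = [6, 6, 5, 9]
r2 m[X0→φ4] = [0, 1, 0, 1]
r2 m[X5→φ0] = [0, 5, 2, 4]
r2 m[X5→φ1] = [3, 4, 3, 3]
r2 m[X5→φ6] = [3, 1, 3, 5]
r3 m[φ0→X7] = [4, 3, 3, 5]
r3 m[φ0→X5] = [5, 2, 4, 9]
r3 m[φ1→X8] = [4, 3, 9, 4]
r3 m[φ1→X5] = [1, 1, 1, 3]
r3 m[φ2→X7] = [5, 6, 8, 6]
r3 m[φ2→X0] = [2, 3, 6, 3]
r3 m[φ3→X8] = [0, 1, 8, 6]
r3 m[φ4→X0] = [6, 6, 5, 9]
r3 m[φ5→X7] = [6, 2, 6, 6]
r3 m[φ6→X5] = [0, 4, 1, 1]
r3 m[X7→φ0] = [6, 2, 8, 6]
r3 m[X7→φ2] = [8, 2, 8, 9]
r3 m[X7→φ5] = [2, 0, 4, 3]
r3 m[X8→φ1] = [0, 1, 8, 6]
r3 m[X8→φ3] = [1, 0, 6, 1]
r3 m[X0→φ2] = [6, 6, 5, 9]
r3 m[X0→φ4] = [0, 1, 0, 1]
r3 m[X5→φ0] = [0, 5, 2, 4]
r3 m[X5→φ1] = [3, 4, 3, 3]
r3 m[X5→φ6] = [3, 1, 3, 5]
r4 m[φ0→X7] = [4, 3, 3, 5]
r4 m[φ0→X5] = [5, 2, 4, 9]
r4 m[φ1→X8] = [4, 3, 9, 4]
r4 m[φ1→X5] = [1, 1, 1, 3]
r4 m[φ2→X7] = [5, 6, 8, 6]
r4 m[φ2→X0] = [2, 3, 6, 3]
r4 m[φ3→X8] = [0, 1, 8, 6]
r4 m[φ4→X0] = [6, 6, 5, 9]
r4 m[φ5→X7] = [6, 2, 6, 6]
r4 m[φ6→X5] = [0, 4, 1, 1]
r4 m[X7→φ0] = [11, 8, 14, 12]
r4 m[X7→φ2] = [10, 5, 9, 11]
r4 m[X7→φ5] = [9, 9, 11, 11]
r4 m[X8→φ1] = [0, 1, 8, 6]
r4 m[X8→φ3] = [4, 3, 9, 4]
r4 m[X0→φ2] = [6, 6, 5, 9]
r4 m[X0→φ4] = [2, 3, 6, 3]
r4 m[X5→φ0] = [1, 5, 2, 4]
r4 m[X5→φ1] = [5, 6, 5, 10]
r4 m[X5→φ6] = [6, 3, 5, 12]
r5 m[φ0→X7] = [4, 4, 4, 5]
r5 m[φ0→X5] = [11, 8, 10, 15]
r5 m[φ1→X8] = [6, 5, 11, 6]
r5 m[φ1→X5] = [1, 1, 1, 3]
r5 m[φ2→X7] = [5, 6, 8, 6]
r5 m[φ2→X0] = [5, 6, 9, 6]
r5 m[φ3→X8] = [0, 1, 8, 6]
r5 m[φ4→X0] = [6, 6, 5, 9]
r5 m[φ5→X7] = [6, 2, 6, 6]
r5 m[φ6→X5] = [0, 4, 1, 1]
r5 m[X7→φ0] = [11, 8, 14, 12]
r5 m[X7→φ2] = [10, 5, 9, 11]
r5 m[X7→φ5] = [9, 9, 11, 11]
r5 m[X8→φ1] = [0, 1, 8, 6]
r5 m[X8→φ3] = [4, 3, 9, 4]
r5 m[X0→φ2] = [6, 6, 5, 9]
r5 m[X0→φ4] = [2, 3, 6, 3]
r5 m[X5→φ0] = [1, 5, 2, 4]
r5 m[X5→φ1] = [5, 6, 5, 10]
r5 m[X5→φ6] = [6, 3, 5, 12]
r6 m[φ0→X7] = [4, 4, 4, 5]
r6 m[φ0→X5] = [11, 8, 10, 15]
r6 m[φ1→X8] = [6, 5, 11, 6]
r6 m[φ1→X5] = [1, 1, 1, 3]
r6 m[φ2→X7] = [5, 6, 8, 6]
r6 m[φ2→X0] = [5, 6, 9, 6]
r6 m[φ3→X8] = [0, 1, 8, 6]
r6 m[φ4→X0] = [6, 6, 5, 9]
r6 m[φ5→X7] = [6, 2, 6, 6]
r6 m[φ6→X5] = [0, 4, 1, 1]
r6 m[X7→φ0] = [11, 8, 14, 12]
r6 m[X7→φ2] = [10, 6, 10, 11]
r6 m[X7→φ5] = [9, 10, 12, 11]
r6 m[X8→φ1] = [0, 1, 8, 6]
r6 m[X8→φ3] = [6, 5, 11, 6]
r6 m[X0→φ2] = [6, 6, 5, 9]
r6 m[X0→φ4] = [5, 6, 9, 6]
r6 m[X5→φ0] = [1, 5, 2, 4]
r6 m[X5→φ1] = [11, 12, 11, 16]
r6 m[X5→φ6] = [12, 9, 11, 18]
r7 m[φ0→X7] = [4, 4, 4, 5]
r7 m[φ0→X5] = [11, 8, 10, 15]
r7 m[φ1→X8] = [12, 11, 17, 12]
r7 m[φ1→X5] = [1, 1, 1, 3]
r7 m[φ2→X7] = [5, 6, 8, 6]
r7 m[φ2→X0] = [6, 7, 10, 7]
r7 m[φ3→X8] = [0, 1, 8, 6]
r7 m[φ4→X0] = [6, 6, 5, 9]
r7 m[φ5→X7] = [6, 2, 6, 6]
r7 m[φ6→X5] = [0, 4, 1, 1]
r7 m[X7→φ0] = [11, 8, 14, 12]
r7 m[X7→φ2] = [10, 6, 10, 11]
r7 m[X7→φ5] = [9, 10, 12, 11]
r7 m[X8→φ1] = [0, 1, 8, 6]
r7 m[X8→φ3] = [6, 5, 11, 6]
r7 m[X0→φ2] = [6, 6, 5, 9]
r7 m[X0→φ4] = [5, 6, 9, 6]
r7 m[X5→φ0] = [1, 5, 2, 4]
r7 m[X5→φ1] = [11, 12, 11, 16]
r7 m[X5→φ6] = [12, 9, 11, 18]
r8 m[φ0→X7] = [4, 4, 4, 5]
r8 m[φ0→X5] = [11, 8, 10, 15]
r8 m[φ1→X8] = [12, 11, 17, 12]
r8 m[φ1→X5] = [1, 1, 1, 3]
r8 m[φ2→X7] = [5, 6, 8, 6]
r8 m[φ2→X0] = [6, 7, 10, 7]
r8 m[φ3→X8] = [0, 1, 8, 6]
r8 m[φ4→X0] = [6, 6, 5, 9]
r8 m[φ5→X7] = [6, 2, 6, 6]
r8 m[φ6→X5] = [0, 4, 1, 1]
r8 m[X7→φ0] = [11, 8, 14, 12]
r8 m[X7→φ2] = [10, 6, 10, 11]
r8 m[X7→φ5] = [9, 10, 12, 11]
r8 m[X8→φ1] = [0, 1, 8, 6]
r8 m[X8→φ3] = [12, 11, 17, 12]
r8 m[X0→φ2] = [6, 6, 5, 9]
r8 m[X0→φ4] = [6, 7, 10, 7]
r8 m[X5→φ0] = [1, 5, 2, 4]
r8 m[X5→φ1] = [11, 12, 11, 16]
r8 m[X5→φ6] = [12, 9, 11, 18]
r9 m[φ0→X7] = [4, 4, 4, 5]
r9 m[φ0→X5] = [11, 8, 10, 15]
r9 m[φ1→X8] = [12, 11, 17, 12]
r9 m[φ1→X5] = [1, 1, 1, 3]
r9 m[φ2→X7] = [5, 6, 8, 6]
r9 m[φ2→X0] = [6, 7, 10, 7]
r9 m[φ3→X8] = [0, 1, 8, 6]
r9 m[φ4→X0] = [6, 6, 5, 9]
r9 m[φ5→X7] = [6, 2, 6, 6]
r9 m[φ6→X5] = [0, 4, 1, 1]
r9 m[X7→φ0] = [11, 8, 14, 12]
r9 m[X7→φ2] = [10, 6, 10, 11]
r9 m[X7→φ5] = [9, 10, 12, 11]
r9 m[X8→φ1] = [0, 1, 8, 6]
r9 m[X8→φ3] = [12, 11, 17, 12]
r9 m[X0→φ2] = [6, 6, 5, 9]
r9 m[X0→φ4] = [6, 7, 10, 7]
r9 m[X5→φ0] = [1, 5, 2, 4]
r9 m[X5→φ1] = [11, 12, 11, 16]
r9 m[X5→φ6] = [12, 9, 11, 18]
fixed point reached at round 9
traceback from X7: (X7=1, X8=1, X0=0, X5=0), score=12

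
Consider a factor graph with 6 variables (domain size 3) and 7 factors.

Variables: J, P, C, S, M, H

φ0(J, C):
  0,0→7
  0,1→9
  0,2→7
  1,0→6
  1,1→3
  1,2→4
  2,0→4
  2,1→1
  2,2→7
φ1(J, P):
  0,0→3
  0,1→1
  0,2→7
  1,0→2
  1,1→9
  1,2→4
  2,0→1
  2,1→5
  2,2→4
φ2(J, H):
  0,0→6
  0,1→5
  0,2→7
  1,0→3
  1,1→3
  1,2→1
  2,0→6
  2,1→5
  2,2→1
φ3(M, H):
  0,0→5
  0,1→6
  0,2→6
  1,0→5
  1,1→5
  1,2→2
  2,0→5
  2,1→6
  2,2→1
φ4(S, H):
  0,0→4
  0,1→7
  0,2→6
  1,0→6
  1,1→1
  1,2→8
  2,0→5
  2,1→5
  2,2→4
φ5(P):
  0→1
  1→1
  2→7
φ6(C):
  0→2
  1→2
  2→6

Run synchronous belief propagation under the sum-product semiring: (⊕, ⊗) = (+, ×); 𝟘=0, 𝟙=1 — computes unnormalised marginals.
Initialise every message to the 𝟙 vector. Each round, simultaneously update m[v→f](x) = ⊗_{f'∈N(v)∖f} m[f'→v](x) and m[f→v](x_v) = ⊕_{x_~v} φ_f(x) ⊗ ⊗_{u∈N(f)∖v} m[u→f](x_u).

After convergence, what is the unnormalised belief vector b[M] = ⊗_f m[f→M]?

init: all messages = 𝟙 over 3 values
r1 m[φ0→J] = [23, 13, 12]
r1 m[φ0→C] = [17, 13, 18]
r1 m[φ1→J] = [11, 15, 10]
r1 m[φ1→P] = [6, 15, 15]
r1 m[φ2→J] = [18, 7, 12]
r1 m[φ2→H] = [15, 13, 9]
r1 m[φ3→M] = [17, 12, 12]
r1 m[φ3→H] = [15, 17, 9]
r1 m[φ4→S] = [17, 15, 14]
r1 m[φ4→H] = [15, 13, 18]
r1 m[φ5→P] = [1, 1, 7]
r1 m[φ6→C] = [2, 2, 6]
r1 m[J→φ0] = [1, 1, 1]
r1 m[J→φ1] = [1, 1, 1]
r1 m[J→φ2] = [1, 1, 1]
r1 m[P→φ1] = [1, 1, 1]
r1 m[P→φ5] = [1, 1, 1]
r1 m[C→φ0] = [1, 1, 1]
r1 m[C→φ6] = [1, 1, 1]
r1 m[S→φ4] = [1, 1, 1]
r1 m[M→φ3] = [1, 1, 1]
r1 m[H→φ2] = [1, 1, 1]
r1 m[H→φ3] = [1, 1, 1]
r1 m[H→φ4] = [1, 1, 1]
r2 m[φ0→J] = [23, 13, 12]
r2 m[φ0→C] = [17, 13, 18]
r2 m[φ1→J] = [11, 15, 10]
r2 m[φ1→P] = [6, 15, 15]
r2 m[φ2→J] = [18, 7, 12]
r2 m[φ2→H] = [15, 13, 9]
r2 m[φ3→M] = [17, 12, 12]
r2 m[φ3→H] = [15, 17, 9]
r2 m[φ4→S] = [17, 15, 14]
r2 m[φ4→H] = [15, 13, 18]
r2 m[φ5→P] = [1, 1, 7]
r2 m[φ6→C] = [2, 2, 6]
r2 m[J→φ0] = [198, 105, 120]
r2 m[J→φ1] = [414, 91, 144]
r2 m[J→φ2] = [253, 195, 120]
r2 m[P→φ1] = [1, 1, 7]
r2 m[P→φ5] = [6, 15, 15]
r2 m[C→φ0] = [2, 2, 6]
r2 m[C→φ6] = [17, 13, 18]
r2 m[S→φ4] = [1, 1, 1]
r2 m[M→φ3] = [1, 1, 1]
r2 m[H→φ2] = [225, 221, 162]
r2 m[H→φ3] = [225, 169, 162]
r2 m[H→φ4] = [225, 221, 81]
r3 m[φ0→J] = [74, 42, 52]
r3 m[φ0→C] = [2496, 2217, 2646]
r3 m[φ1→J] = [53, 39, 34]
r3 m[φ1→P] = [1568, 1953, 3838]
r3 m[φ2→J] = [3589, 1500, 2617]
r3 m[φ2→H] = [2823, 2450, 2086]
r3 m[φ3→M] = [3111, 2294, 2301]
r3 m[φ3→H] = [15, 17, 9]
r3 m[φ4→S] = [2933, 2219, 2554]
r3 m[φ4→H] = [15, 13, 18]
r3 m[φ5→P] = [1, 1, 7]
r3 m[φ6→C] = [2, 2, 6]
r3 m[J→φ0] = [198, 105, 120]
r3 m[J→φ1] = [414, 91, 144]
r3 m[J→φ2] = [253, 195, 120]
r3 m[P→φ1] = [1, 1, 7]
r3 m[P→φ5] = [6, 15, 15]
r3 m[C→φ0] = [2, 2, 6]
r3 m[C→φ6] = [17, 13, 18]
r3 m[S→φ4] = [1, 1, 1]
r3 m[M→φ3] = [1, 1, 1]
r3 m[H→φ2] = [225, 221, 162]
r3 m[H→φ3] = [225, 169, 162]
r3 m[H→φ4] = [225, 221, 81]
r4 m[φ0→J] = [74, 42, 52]
r4 m[φ0→C] = [2496, 2217, 2646]
r4 m[φ1→J] = [53, 39, 34]
r4 m[φ1→P] = [1568, 1953, 3838]
r4 m[φ2→J] = [3589, 1500, 2617]
r4 m[φ2→H] = [2823, 2450, 2086]
r4 m[φ3→M] = [3111, 2294, 2301]
r4 m[φ3→H] = [15, 17, 9]
r4 m[φ4→S] = [2933, 2219, 2554]
r4 m[φ4→H] = [15, 13, 18]
r4 m[φ5→P] = [1, 1, 7]
r4 m[φ6→C] = [2, 2, 6]
r4 m[J→φ0] = [190217, 58500, 88978]
r4 m[J→φ1] = [265586, 63000, 136084]
r4 m[J→φ2] = [3922, 1638, 1768]
r4 m[P→φ1] = [1, 1, 7]
r4 m[P→φ5] = [1568, 1953, 3838]
r4 m[C→φ0] = [2, 2, 6]
r4 m[C→φ6] = [2496, 2217, 2646]
r4 m[S→φ4] = [1, 1, 1]
r4 m[M→φ3] = [1, 1, 1]
r4 m[H→φ2] = [225, 221, 162]
r4 m[H→φ3] = [42345, 31850, 37548]
r4 m[H→φ4] = [42345, 41650, 18774]
r5 m[φ0→J] = [74, 42, 52]
r5 m[φ0→C] = [2038431, 1976431, 2188365]
r5 m[φ1→J] = [53, 39, 34]
r5 m[φ1→P] = [1058842, 1513006, 2655438]
r5 m[φ2→J] = [3589, 1500, 2617]
r5 m[φ2→H] = [39054, 33364, 30860]
r5 m[φ3→M] = [628113, 446071, 440373]
r5 m[φ3→H] = [15, 17, 9]
r5 m[φ4→S] = [573574, 445912, 495071]
r5 m[φ4→H] = [15, 13, 18]
r5 m[φ5→P] = [1, 1, 7]
r5 m[φ6→C] = [2, 2, 6]
r5 m[J→φ0] = [190217, 58500, 88978]
r5 m[J→φ1] = [265586, 63000, 136084]
r5 m[J→φ2] = [3922, 1638, 1768]
r5 m[P→φ1] = [1, 1, 7]
r5 m[P→φ5] = [1568, 1953, 3838]
r5 m[C→φ0] = [2, 2, 6]
r5 m[C→φ6] = [2496, 2217, 2646]
r5 m[S→φ4] = [1, 1, 1]
r5 m[M→φ3] = [1, 1, 1]
r5 m[H→φ2] = [225, 221, 162]
r5 m[H→φ3] = [42345, 31850, 37548]
r5 m[H→φ4] = [42345, 41650, 18774]
r6 m[φ0→J] = [74, 42, 52]
r6 m[φ0→C] = [2038431, 1976431, 2188365]
r6 m[φ1→J] = [53, 39, 34]
r6 m[φ1→P] = [1058842, 1513006, 2655438]
r6 m[φ2→J] = [3589, 1500, 2617]
r6 m[φ2→H] = [39054, 33364, 30860]
r6 m[φ3→M] = [628113, 446071, 440373]
r6 m[φ3→H] = [15, 17, 9]
r6 m[φ4→S] = [573574, 445912, 495071]
r6 m[φ4→H] = [15, 13, 18]
r6 m[φ5→P] = [1, 1, 7]
r6 m[φ6→C] = [2, 2, 6]
r6 m[J→φ0] = [190217, 58500, 88978]
r6 m[J→φ1] = [265586, 63000, 136084]
r6 m[J→φ2] = [3922, 1638, 1768]
r6 m[P→φ1] = [1, 1, 7]
r6 m[P→φ5] = [1058842, 1513006, 2655438]
r6 m[C→φ0] = [2, 2, 6]
r6 m[C→φ6] = [2038431, 1976431, 2188365]
r6 m[S→φ4] = [1, 1, 1]
r6 m[M→φ3] = [1, 1, 1]
r6 m[H→φ2] = [225, 221, 162]
r6 m[H→φ3] = [585810, 433732, 555480]
r6 m[H→φ4] = [585810, 567188, 277740]
r7 m[φ0→J] = [74, 42, 52]
r7 m[φ0→C] = [2038431, 1976431, 2188365]
r7 m[φ1→J] = [53, 39, 34]
r7 m[φ1→P] = [1058842, 1513006, 2655438]
r7 m[φ2→J] = [3589, 1500, 2617]
r7 m[φ2→H] = [39054, 33364, 30860]
r7 m[φ3→M] = [8864322, 6208670, 6086922]
r7 m[φ3→H] = [15, 17, 9]
r7 m[φ4→S] = [7979996, 6303968, 6875950]
r7 m[φ4→H] = [15, 13, 18]
r7 m[φ5→P] = [1, 1, 7]
r7 m[φ6→C] = [2, 2, 6]
r7 m[J→φ0] = [190217, 58500, 88978]
r7 m[J→φ1] = [265586, 63000, 136084]
r7 m[J→φ2] = [3922, 1638, 1768]
r7 m[P→φ1] = [1, 1, 7]
r7 m[P→φ5] = [1058842, 1513006, 2655438]
r7 m[C→φ0] = [2, 2, 6]
r7 m[C→φ6] = [2038431, 1976431, 2188365]
r7 m[S→φ4] = [1, 1, 1]
r7 m[M→φ3] = [1, 1, 1]
r7 m[H→φ2] = [225, 221, 162]
r7 m[H→φ3] = [585810, 433732, 555480]
r7 m[H→φ4] = [585810, 567188, 277740]
r8 m[φ0→J] = [74, 42, 52]
r8 m[φ0→C] = [2038431, 1976431, 2188365]
r8 m[φ1→J] = [53, 39, 34]
r8 m[φ1→P] = [1058842, 1513006, 2655438]
r8 m[φ2→J] = [3589, 1500, 2617]
r8 m[φ2→H] = [39054, 33364, 30860]
r8 m[φ3→M] = [8864322, 6208670, 6086922]
r8 m[φ3→H] = [15, 17, 9]
r8 m[φ4→S] = [7979996, 6303968, 6875950]
r8 m[φ4→H] = [15, 13, 18]
r8 m[φ5→P] = [1, 1, 7]
r8 m[φ6→C] = [2, 2, 6]
r8 m[J→φ0] = [190217, 58500, 88978]
r8 m[J→φ1] = [265586, 63000, 136084]
r8 m[J→φ2] = [3922, 1638, 1768]
r8 m[P→φ1] = [1, 1, 7]
r8 m[P→φ5] = [1058842, 1513006, 2655438]
r8 m[C→φ0] = [2, 2, 6]
r8 m[C→φ6] = [2038431, 1976431, 2188365]
r8 m[S→φ4] = [1, 1, 1]
r8 m[M→φ3] = [1, 1, 1]
r8 m[H→φ2] = [225, 221, 162]
r8 m[H→φ3] = [585810, 433732, 555480]
r8 m[H→φ4] = [585810, 567188, 277740]
fixed point reached at round 8
b[M] = ⊗ incoming = [8864322, 6208670, 6086922]

b[M] = [8864322, 6208670, 6086922]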